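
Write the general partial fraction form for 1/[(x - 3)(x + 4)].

Distinct linear factors: P/(x - 3) + Q/(x + 4)


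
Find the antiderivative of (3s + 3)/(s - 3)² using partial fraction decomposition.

Decompose: P = 3, Q = 3·3 + 3 = 12, so (3s + 3)/(s - 3)² = 3/(s - 3) + 12/(s - 3)². Integrate: ∫ P/(s - 3) ds = 3 ln|(s - 3)|; ∫ Q/(s - 3)² ds = -12/(s - 3). Sum: 3 ln|(s - 3)| - 12/(s - 3) + C


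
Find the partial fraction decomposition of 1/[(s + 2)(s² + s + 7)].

Cover-up at s = -2: α = 1/((-2)² + 1·(-2) + 7) = 1/9. Then β = -α = -1/9, γ = -α·(1 - 2) = 1/9
Result: (1/9)/(s + 2) - ((1/9)s - 1/9)/(s² + s + 7)


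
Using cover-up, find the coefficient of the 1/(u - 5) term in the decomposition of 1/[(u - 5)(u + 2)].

Cover (u - 5), set u=5: 1/((u + 2) at u=5) = 1/(7) = 1/7


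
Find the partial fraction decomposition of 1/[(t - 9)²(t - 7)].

Cover-up at t=7: C = 1/(7 - 9)² = 1/4. Cover-up at t=9: B = 1/(9 - 7) = 1/2. Comparing t² coeff: A = -C = -1/4
Result: (-1/4)/(t - 9) + (1/2)/(t - 9)² + (1/4)/(t - 7)


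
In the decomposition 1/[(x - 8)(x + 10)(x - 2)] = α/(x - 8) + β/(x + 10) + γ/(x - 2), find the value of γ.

Cover-up at x = 2: γ = 1/[(2 - 8)(2 + 10)] = 1/[(-6)(12)] = -1/72


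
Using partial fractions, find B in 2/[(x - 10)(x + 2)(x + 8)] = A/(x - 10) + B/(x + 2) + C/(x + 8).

Cover-up at x = -2: B = 2/[(-2 - 10)(-2 + 8)] = 2/[(-12)(6)] = -2/72 = -1/36


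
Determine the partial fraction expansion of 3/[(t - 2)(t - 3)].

3/(t - 2)(t - 3) = P/(t - 2) + Q/(t - 3). P = 3/(2 - 3) = -3, Q = 3/(3 - 2) = 3
Result: -3/(t - 2) + 3/(t - 3)


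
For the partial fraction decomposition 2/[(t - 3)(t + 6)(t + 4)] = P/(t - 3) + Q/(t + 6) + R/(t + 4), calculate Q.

Cover-up at t = -6: Q = 2/[(-6 - 3)(-6 + 4)] = 2/[(-9)(-2)] = 2/18 = 1/9


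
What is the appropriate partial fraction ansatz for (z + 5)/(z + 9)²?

Repeated linear factor: α/(z + 9) + β/(z + 9)²


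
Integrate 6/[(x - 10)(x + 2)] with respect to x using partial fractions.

Decompose: 6/[(x - 10)(x + 2)] = (1/2)/(x - 10) - (1/2)/(x + 2). Integrate each term: (1/2) ln|(x - 10)| - (1/2) ln|(x + 2)| + C


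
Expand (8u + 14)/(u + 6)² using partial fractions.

(8u + 14) = A(u + 6) + B. At u = -6: B = 8·(-6) + 14 = -34. Coeff of u: A = 8
Result: 8/(u + 6) - 34/(u + 6)²


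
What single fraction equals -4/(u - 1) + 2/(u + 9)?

Common denominator (u - 1)(u + 9). Numerator: -4(u + 9) + 2(u - 1) = (-4u - 36) + (2u - 2) = -2u - 38
Result: (-2u - 38)/[(u - 1)(u + 9)]


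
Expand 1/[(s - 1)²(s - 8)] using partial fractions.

Cover-up at s=8: γ = 1/(8 - 1)² = 1/49. Cover-up at s=1: β = 1/(1 - 8) = -1/7. Comparing s² coeff: α = -γ = -1/49
Result: (-1/49)/(s - 1) - (1/7)/(s - 1)² + (1/49)/(s - 8)


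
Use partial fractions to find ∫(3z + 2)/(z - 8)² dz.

Decompose: A = 3, B = 3·8 + 2 = 26, so (3z + 2)/(z - 8)² = 3/(z - 8) + 26/(z - 8)². Integrate: ∫ A/(z - 8) dz = 3 ln|(z - 8)|; ∫ B/(z - 8)² dz = -26/(z - 8). Sum: 3 ln|(z - 8)| - 26/(z - 8) + C


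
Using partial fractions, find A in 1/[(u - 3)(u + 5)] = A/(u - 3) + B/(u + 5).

Cover-up at u = 3: A = 1/(3 + 5) = 1/8


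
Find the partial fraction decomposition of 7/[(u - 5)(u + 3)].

7/(u - 5)(u + 3) = P/(u - 5) + Q/(u + 3). P = 7/(5 + 3) = 7/8, Q = 7/(-3 - 5) = -7/8
Result: (7/8)/(u - 5) - (7/8)/(u + 3)


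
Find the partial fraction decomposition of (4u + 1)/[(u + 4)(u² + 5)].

At u=-4: P = (4·(-4) + 1)/((-4)² + 5) = -5/7. Q = -P = 5/7, R = 4 - (-4)·P = 8/7
Result: (-5/7)/(u + 4) + ((5/7)u + 8/7)/(u² + 5)


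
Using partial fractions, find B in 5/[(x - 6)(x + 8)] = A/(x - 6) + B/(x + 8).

Cover-up at x = -8: B = 5/(-8 - 6) = -5/14


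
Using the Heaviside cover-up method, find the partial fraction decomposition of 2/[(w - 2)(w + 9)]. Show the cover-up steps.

Cover (w - 2): set w=2, get P = 2/(2 + 9) = 2/11. Cover (w + 9): set w=-9, get Q = 2/(-9 - 2) = -2/11.
Result: (2/11)/(w - 2) - (2/11)/(w + 9)


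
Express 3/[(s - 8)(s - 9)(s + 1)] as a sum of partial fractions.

Using cover-up method: P = -1/3, Q = 3/10, R = 1/30
Result: (-1/3)/(s - 8) + (3/10)/(s - 9) + (1/30)/(s + 1)


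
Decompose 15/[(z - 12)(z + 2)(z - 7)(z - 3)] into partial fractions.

Using Heaviside cover-up: (1/42)/(z - 12) - (1/42)/(z + 2) - (1/12)/(z - 7) + (1/12)/(z - 3)


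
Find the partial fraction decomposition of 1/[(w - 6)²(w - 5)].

Cover-up at w=5: R = 1/(5 - 6)² = 1. Cover-up at w=6: Q = 1/(6 - 5) = 1. Comparing w² coeff: P = -R = -1
Result: -1/(w - 6) + 1/(w - 6)² + 1/(w - 5)


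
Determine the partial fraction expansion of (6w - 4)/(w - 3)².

(6w - 4) = P(w - 3) + Q. At w = 3: Q = 6·3 - 4 = 14. Coeff of w: P = 6
Result: 6/(w - 3) + 14/(w - 3)²


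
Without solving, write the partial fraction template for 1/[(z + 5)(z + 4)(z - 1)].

Three distinct linear factors: α/(z + 5) + β/(z + 4) + γ/(z - 1)


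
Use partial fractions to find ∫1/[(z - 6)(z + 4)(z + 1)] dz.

Cover-up: α = 1/70, β = 1/30, γ = -1/21. Decomposition: (1/70)/(z - 6) + (1/30)/(z + 4) - (1/21)/(z + 1). Integrate each term: (1/70) ln|(z - 6)| + (1/30) ln|(z + 4)| - (1/21) ln|(z + 1)| + C


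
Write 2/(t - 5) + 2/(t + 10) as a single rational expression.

Common denominator (t - 5)(t + 10). Numerator: 2(t + 10) + 2(t - 5) = (2t + 20) + (2t - 10) = 4t + 10
Result: (4t + 10)/[(t - 5)(t + 10)]


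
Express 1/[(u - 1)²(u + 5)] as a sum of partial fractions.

Cover-up at u=-5: C = 1/(-5 - 1)² = 1/36. Cover-up at u=1: B = 1/(1 + 5) = 1/6. Comparing u² coeff: A = -C = -1/36
Result: (-1/36)/(u - 1) + (1/6)/(u - 1)² + (1/36)/(u + 5)


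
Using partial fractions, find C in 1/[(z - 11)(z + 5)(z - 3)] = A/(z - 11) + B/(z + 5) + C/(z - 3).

Cover-up at z = 3: C = 1/[(3 - 11)(3 + 5)] = 1/[(-8)(8)] = -1/64


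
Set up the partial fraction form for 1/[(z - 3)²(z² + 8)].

Repeated linear + quadratic: α/(z - 3) + β/(z - 3)² + (γz + δ)/(z² + 8)


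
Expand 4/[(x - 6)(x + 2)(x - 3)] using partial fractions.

Using cover-up method: A = 1/6, B = 1/10, C = -4/15
Result: (1/6)/(x - 6) + (1/10)/(x + 2) - (4/15)/(x - 3)


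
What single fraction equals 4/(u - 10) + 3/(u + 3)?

Common denominator (u - 10)(u + 3). Numerator: 4(u + 3) + 3(u - 10) = (4u + 12) + (3u - 30) = 7u - 18
Result: (7u - 18)/[(u - 10)(u + 3)]


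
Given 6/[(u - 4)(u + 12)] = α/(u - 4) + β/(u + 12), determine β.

Cover-up at u = -12: β = 6/(-12 - 4) = -6/16 = -3/8


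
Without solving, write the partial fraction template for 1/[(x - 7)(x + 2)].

Distinct linear factors: α/(x - 7) + β/(x + 2)


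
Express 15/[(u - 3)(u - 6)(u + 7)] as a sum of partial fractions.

Using cover-up method: α = -1/2, β = 5/13, γ = 3/26
Result: (-1/2)/(u - 3) + (5/13)/(u - 6) + (3/26)/(u + 7)


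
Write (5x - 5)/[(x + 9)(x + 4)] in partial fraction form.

At x=-9: α = (5·(-9) - 5)/(-9 + 4) = 10. At x=-4: β = (5·(-4) - 5)/(-4 + 9) = -5
Result: 10/(x + 9) - 5/(x + 4)


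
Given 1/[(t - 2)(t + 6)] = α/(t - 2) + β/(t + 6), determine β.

Cover-up at t = -6: β = 1/(-6 - 2) = -1/8


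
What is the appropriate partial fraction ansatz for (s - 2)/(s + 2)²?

Repeated linear factor: P/(s + 2) + Q/(s + 2)²


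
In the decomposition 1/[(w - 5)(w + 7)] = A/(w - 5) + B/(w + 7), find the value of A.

Cover-up at w = 5: A = 1/(5 + 7) = 1/12


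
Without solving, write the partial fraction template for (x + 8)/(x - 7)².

Repeated linear factor: A/(x - 7) + B/(x - 7)²


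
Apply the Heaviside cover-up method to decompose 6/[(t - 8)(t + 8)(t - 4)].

Cover (t - 8), t=8: A = 6/[(8 + 8)(8 - 4)] = 3/32. Cover (t + 8), t=-8: B = 6/[(-8 - 8)(-8 - 4)] = 1/32. Cover (t - 4), t=4: C = 6/[(4 - 8)(4 + 8)] = -1/8.
Result: (3/32)/(t - 8) + (1/32)/(t + 8) - (1/8)/(t - 4)


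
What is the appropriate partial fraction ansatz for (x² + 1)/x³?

Repeated linear factor (power 3): P/x + Q/x² + R/x³


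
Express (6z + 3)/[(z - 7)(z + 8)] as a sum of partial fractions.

At z=7: A = (6·7 + 3)/(7 + 8) = 3. At z=-8: B = (6·(-8) + 3)/(-8 - 7) = 3
Result: 3/(z - 7) + 3/(z + 8)


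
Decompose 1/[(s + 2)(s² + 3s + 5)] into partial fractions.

Cover-up at s = -2: P = 1/((-2)² + 3·(-2) + 5) = 1/3. Then Q = -P = -1/3, R = -P·(3 - 2) = -1/3
Result: (1/3)/(s + 2) - ((1/3)s + 1/3)/(s² + 3s + 5)


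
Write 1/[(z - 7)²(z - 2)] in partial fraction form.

Cover-up at z=2: R = 1/(2 - 7)² = 1/25. Cover-up at z=7: Q = 1/(7 - 2) = 1/5. Comparing z² coeff: P = -R = -1/25
Result: (-1/25)/(z - 7) + (1/5)/(z - 7)² + (1/25)/(z - 2)


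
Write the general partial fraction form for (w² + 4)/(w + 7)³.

Repeated linear factor (power 3): α/(w + 7) + β/(w + 7)² + γ/(w + 7)³


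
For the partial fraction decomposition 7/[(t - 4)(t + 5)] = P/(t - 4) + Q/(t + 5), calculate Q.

Cover-up at t = -5: Q = 7/(-5 - 4) = -7/9


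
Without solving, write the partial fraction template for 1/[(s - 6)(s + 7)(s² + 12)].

Two linear + quadratic: α/(s - 6) + β/(s + 7) + (γs + δ)/(s² + 12)


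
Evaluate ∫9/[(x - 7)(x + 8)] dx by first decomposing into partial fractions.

Decompose: 9/[(x - 7)(x + 8)] = (3/5)/(x - 7) - (3/5)/(x + 8). Integrate each term: (3/5) ln|(x - 7)| - (3/5) ln|(x + 8)| + C


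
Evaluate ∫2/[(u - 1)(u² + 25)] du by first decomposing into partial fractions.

Cover-up at u=1: α = 2/(1²+25) = 1/13. Coeff matching: β = -1/13, γ = -1/13. Decomposition: (1/13)/(u - 1) - ((1/13)u + 1/13)/(u² + 25). Integrate: linear → ln, quadratic → (1/2)ln + arctan: (1/13) ln|(u - 1)| - (1/26) ln(u² + 25) - (1/65) arctan(u/5) + C


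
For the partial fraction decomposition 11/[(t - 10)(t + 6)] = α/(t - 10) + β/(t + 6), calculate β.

Cover-up at t = -6: β = 11/(-6 - 10) = -11/16


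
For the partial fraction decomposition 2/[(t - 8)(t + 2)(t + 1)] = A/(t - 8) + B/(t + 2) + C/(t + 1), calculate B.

Cover-up at t = -2: B = 2/[(-2 - 8)(-2 + 1)] = 2/[(-10)(-1)] = 2/10 = 1/5


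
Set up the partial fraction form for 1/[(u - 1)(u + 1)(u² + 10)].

Two linear + quadratic: A/(u - 1) + B/(u + 1) + (Cu + D)/(u² + 10)


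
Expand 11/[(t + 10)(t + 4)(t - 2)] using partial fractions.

Using cover-up method: α = 11/72, β = -11/36, γ = 11/72
Result: (11/72)/(t + 10) - (11/36)/(t + 4) + (11/72)/(t - 2)


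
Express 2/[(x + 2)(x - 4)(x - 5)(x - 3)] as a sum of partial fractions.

Using Heaviside cover-up: (-1/105)/(x + 2) - (1/3)/(x - 4) + (1/7)/(x - 5) + (1/5)/(x - 3)


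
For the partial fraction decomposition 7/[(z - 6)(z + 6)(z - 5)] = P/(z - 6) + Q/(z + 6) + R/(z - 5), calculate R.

Cover-up at z = 5: R = 7/[(5 - 6)(5 + 6)] = 7/[(-1)(11)] = -7/11


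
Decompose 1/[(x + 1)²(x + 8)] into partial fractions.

Cover-up at x=-8: R = 1/(-8 + 1)² = 1/49. Cover-up at x=-1: Q = 1/(-1 + 8) = 1/7. Comparing x² coeff: P = -R = -1/49
Result: (-1/49)/(x + 1) + (1/7)/(x + 1)² + (1/49)/(x + 8)


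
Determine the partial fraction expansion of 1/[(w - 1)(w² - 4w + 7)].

Cover-up at w = 1: P = 1/(1² - 4·1 + 7) = 1/4. Then Q = -P = -1/4, R = -P·(-4 + 1) = 3/4
Result: (1/4)/(w - 1) - ((1/4)w - 3/4)/(w² - 4w + 7)


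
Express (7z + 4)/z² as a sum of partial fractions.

(7z + 4) = αz + β. At z = 0: β = 7·0 + 4 = 4. Coeff of z: α = 7
Result: 7/z + 4/z²


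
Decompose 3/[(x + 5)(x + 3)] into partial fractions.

3/(x + 5)(x + 3) = α/(x + 5) + β/(x + 3). α = 3/(-5 + 3) = -3/2, β = 3/(-3 + 5) = 3/2
Result: (-3/2)/(x + 5) + (3/2)/(x + 3)


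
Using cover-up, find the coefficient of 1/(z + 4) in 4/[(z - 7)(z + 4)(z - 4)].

Cover (z + 4), set z=-4: 4/[(-4 - 7)(-4 - 4)] = 1/22


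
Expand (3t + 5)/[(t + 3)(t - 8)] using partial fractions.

At t=-3: A = (3·(-3) + 5)/(-3 - 8) = 4/11. At t=8: B = (3·8 + 5)/(8 + 3) = 29/11
Result: (4/11)/(t + 3) + (29/11)/(t - 8)


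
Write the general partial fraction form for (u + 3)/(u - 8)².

Repeated linear factor: P/(u - 8) + Q/(u - 8)²


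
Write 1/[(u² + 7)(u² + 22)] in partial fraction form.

Coefficient matching gives P = R = 0, Q = 1/(22-7) = 1/15, S = -Q = -1/15
Result: (1/15)/(u² + 7) - (1/15)/(u² + 22)


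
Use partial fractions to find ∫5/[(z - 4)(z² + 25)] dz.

Cover-up at z=4: A = 5/(4²+25) = 5/41. Coeff matching: B = -5/41, C = -20/41. Decomposition: (5/41)/(z - 4) - ((5/41)z + 20/41)/(z² + 25). Integrate: linear → ln, quadratic → (1/2)ln + arctan: (5/41) ln|(z - 4)| - (5/82) ln(z² + 25) - (4/41) arctan(z/5) + C


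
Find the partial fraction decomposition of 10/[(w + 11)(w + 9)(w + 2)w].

Using Heaviside cover-up: (-5/99)/(w + 11) + (5/63)/(w + 9) - (5/63)/(w + 2) + (5/99)/w


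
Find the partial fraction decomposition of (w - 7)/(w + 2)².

(w - 7) = α(w + 2) + β. At w = -2: β = 1·(-2) - 7 = -9. Coeff of w: α = 1
Result: 1/(w + 2) - 9/(w + 2)²


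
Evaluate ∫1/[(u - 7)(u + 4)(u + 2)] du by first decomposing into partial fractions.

Cover-up: P = 1/99, Q = 1/22, R = -1/18. Decomposition: (1/99)/(u - 7) + (1/22)/(u + 4) - (1/18)/(u + 2). Integrate each term: (1/99) ln|(u - 7)| + (1/22) ln|(u + 4)| - (1/18) ln|(u + 2)| + C


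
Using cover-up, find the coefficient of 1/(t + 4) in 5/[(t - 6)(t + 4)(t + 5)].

Cover (t + 4), set t=-4: 5/[(-4 - 6)(-4 + 5)] = -1/2


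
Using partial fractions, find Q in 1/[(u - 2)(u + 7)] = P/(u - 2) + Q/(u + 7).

Cover-up at u = -7: Q = 1/(-7 - 2) = -1/9


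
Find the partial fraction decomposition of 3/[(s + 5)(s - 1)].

3/(s + 5)(s - 1) = A/(s + 5) + B/(s - 1). A = 3/(-5 - 1) = -1/2, B = 3/(1 + 5) = 1/2
Result: (-1/2)/(s + 5) + (1/2)/(s - 1)


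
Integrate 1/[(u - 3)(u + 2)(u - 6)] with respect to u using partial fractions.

Cover-up: α = -1/15, β = 1/40, γ = 1/24. Decomposition: (-1/15)/(u - 3) + (1/40)/(u + 2) + (1/24)/(u - 6). Integrate each term: (-1/15) ln|(u - 3)| + (1/40) ln|(u + 2)| + (1/24) ln|(u - 6)| + C


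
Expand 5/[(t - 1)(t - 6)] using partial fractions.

5/(t - 1)(t - 6) = A/(t - 1) + B/(t - 6). A = 5/(1 - 6) = -1, B = 5/(6 - 1) = 1
Result: -1/(t - 1) + 1/(t - 6)


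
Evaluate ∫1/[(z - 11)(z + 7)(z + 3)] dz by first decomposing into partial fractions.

Cover-up: A = 1/252, B = 1/72, C = -1/56. Decomposition: (1/252)/(z - 11) + (1/72)/(z + 7) - (1/56)/(z + 3). Integrate each term: (1/252) ln|(z - 11)| + (1/72) ln|(z + 7)| - (1/56) ln|(z + 3)| + C


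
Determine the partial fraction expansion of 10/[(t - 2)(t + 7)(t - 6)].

Using cover-up method: A = -5/18, B = 10/117, C = 5/26
Result: (-5/18)/(t - 2) + (10/117)/(t + 7) + (5/26)/(t - 6)


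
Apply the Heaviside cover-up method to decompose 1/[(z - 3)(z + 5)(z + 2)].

Cover (z - 3), z=3: P = 1/[(3 + 5)(3 + 2)] = 1/40. Cover (z + 5), z=-5: Q = 1/[(-5 - 3)(-5 + 2)] = 1/24. Cover (z + 2), z=-2: R = 1/[(-2 - 3)(-2 + 5)] = -1/15.
Result: (1/40)/(z - 3) + (1/24)/(z + 5) - (1/15)/(z + 2)


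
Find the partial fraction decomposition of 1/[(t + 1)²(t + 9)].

Cover-up at t=-9: γ = 1/(-9 + 1)² = 1/64. Cover-up at t=-1: β = 1/(-1 + 9) = 1/8. Comparing t² coeff: α = -γ = -1/64
Result: (-1/64)/(t + 1) + (1/8)/(t + 1)² + (1/64)/(t + 9)


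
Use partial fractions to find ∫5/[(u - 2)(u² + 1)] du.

Cover-up at u=2: α = 5/(2²+1) = 1. Coeff matching: β = -1, γ = -2. Decomposition: 1/(u - 2) - (u + 2)/(u² + 1). Integrate: linear → ln, quadratic → (1/2)ln + arctan: ln|(u - 2)| - (1/2) ln(u² + 1) - 2 arctan(u) + C


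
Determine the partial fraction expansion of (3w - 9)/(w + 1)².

(3w - 9) = A(w + 1) + B. At w = -1: B = 3·(-1) - 9 = -12. Coeff of w: A = 3
Result: 3/(w + 1) - 12/(w + 1)²


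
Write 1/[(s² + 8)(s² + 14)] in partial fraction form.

Coefficient matching gives α = γ = 0, β = 1/(14-8) = 1/6, δ = -β = -1/6
Result: (1/6)/(s² + 8) - (1/6)/(s² + 14)


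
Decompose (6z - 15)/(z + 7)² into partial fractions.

(6z - 15) = P(z + 7) + Q. At z = -7: Q = 6·(-7) - 15 = -57. Coeff of z: P = 6
Result: 6/(z + 7) - 57/(z + 7)²


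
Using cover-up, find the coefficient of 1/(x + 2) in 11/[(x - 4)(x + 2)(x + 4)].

Cover (x + 2), set x=-2: 11/[(-2 - 4)(-2 + 4)] = -11/12


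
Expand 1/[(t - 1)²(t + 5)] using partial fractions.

Cover-up at t=-5: R = 1/(-5 - 1)² = 1/36. Cover-up at t=1: Q = 1/(1 + 5) = 1/6. Comparing t² coeff: P = -R = -1/36
Result: (-1/36)/(t - 1) + (1/6)/(t - 1)² + (1/36)/(t + 5)


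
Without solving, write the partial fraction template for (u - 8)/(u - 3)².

Repeated linear factor: α/(u - 3) + β/(u - 3)²


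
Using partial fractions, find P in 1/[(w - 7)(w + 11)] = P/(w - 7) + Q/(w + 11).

Cover-up at w = 7: P = 1/(7 + 11) = 1/18


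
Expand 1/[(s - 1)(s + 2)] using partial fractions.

1/(s - 1)(s + 2) = α/(s - 1) + β/(s + 2). α = 1/(1 + 2) = 1/3, β = 1/(-2 - 1) = -1/3
Result: (1/3)/(s - 1) - (1/3)/(s + 2)


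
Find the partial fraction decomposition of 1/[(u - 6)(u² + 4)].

Cover-up at u = 6: A = 1/(6² + 4) = 1/40. Then B = -A = -1/40, C = -A·(0 + 6) = -3/20
Result: (1/40)/(u - 6) - ((1/40)u + 3/20)/(u² + 4)


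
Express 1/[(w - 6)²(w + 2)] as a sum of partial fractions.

Cover-up at w=-2: C = 1/(-2 - 6)² = 1/64. Cover-up at w=6: B = 1/(6 + 2) = 1/8. Comparing w² coeff: A = -C = -1/64
Result: (-1/64)/(w - 6) + (1/8)/(w - 6)² + (1/64)/(w + 2)


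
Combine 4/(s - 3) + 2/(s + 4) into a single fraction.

Common denominator (s - 3)(s + 4). Numerator: 4(s + 4) + 2(s - 3) = (4s + 16) + (2s - 6) = 6s + 10
Result: (6s + 10)/[(s - 3)(s + 4)]


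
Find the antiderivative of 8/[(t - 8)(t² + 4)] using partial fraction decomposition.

Cover-up at t=8: A = 8/(8²+4) = 2/17. Coeff matching: B = -2/17, C = -16/17. Decomposition: (2/17)/(t - 8) - ((2/17)t + 16/17)/(t² + 4). Integrate: linear → ln, quadratic → (1/2)ln + arctan: (2/17) ln|(t - 8)| - (1/17) ln(t² + 4) - (8/17) arctan(t/2) + C


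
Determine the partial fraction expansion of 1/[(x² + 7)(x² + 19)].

Coefficient matching gives P = R = 0, Q = 1/(19-7) = 1/12, S = -Q = -1/12
Result: (1/12)/(x² + 7) - (1/12)/(x² + 19)


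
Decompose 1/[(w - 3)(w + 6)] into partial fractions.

1/(w - 3)(w + 6) = P/(w - 3) + Q/(w + 6). P = 1/(3 + 6) = 1/9, Q = 1/(-6 - 3) = -1/9
Result: (1/9)/(w - 3) - (1/9)/(w + 6)


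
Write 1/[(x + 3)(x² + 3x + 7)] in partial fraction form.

Cover-up at x = -3: A = 1/((-3)² + 3·(-3) + 7) = 1/7. Then B = -A = -1/7, C = -A·(3 - 3) = 0
Result: (1/7)/(x + 3) - ((1/7)x)/(x² + 3x + 7)


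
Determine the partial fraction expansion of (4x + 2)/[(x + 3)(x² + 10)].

At x=-3: α = (4·(-3) + 2)/((-3)² + 10) = -10/19. β = -α = 10/19, γ = 4 - (-3)·α = 46/19
Result: (-10/19)/(x + 3) + ((10/19)x + 46/19)/(x² + 10)


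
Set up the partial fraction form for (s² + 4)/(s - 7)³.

Repeated linear factor (power 3): A/(s - 7) + B/(s - 7)² + C/(s - 7)³


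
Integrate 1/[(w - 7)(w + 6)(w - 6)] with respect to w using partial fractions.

Cover-up: A = 1/13, B = 1/156, C = -1/12. Decomposition: (1/13)/(w - 7) + (1/156)/(w + 6) - (1/12)/(w - 6). Integrate each term: (1/13) ln|(w - 7)| + (1/156) ln|(w + 6)| - (1/12) ln|(w - 6)| + C


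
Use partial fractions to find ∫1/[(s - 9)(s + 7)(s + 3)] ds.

Cover-up: P = 1/192, Q = 1/64, R = -1/48. Decomposition: (1/192)/(s - 9) + (1/64)/(s + 7) - (1/48)/(s + 3). Integrate each term: (1/192) ln|(s - 9)| + (1/64) ln|(s + 7)| - (1/48) ln|(s + 3)| + C


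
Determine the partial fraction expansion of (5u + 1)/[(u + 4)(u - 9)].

At u=-4: P = (5·(-4) + 1)/(-4 - 9) = 19/13. At u=9: Q = (5·9 + 1)/(9 + 4) = 46/13
Result: (19/13)/(u + 4) + (46/13)/(u - 9)


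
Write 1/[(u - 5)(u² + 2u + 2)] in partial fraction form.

Cover-up at u = 5: A = 1/(5² + 2·5 + 2) = 1/37. Then B = -A = -1/37, C = -A·(2 + 5) = -7/37
Result: (1/37)/(u - 5) - ((1/37)u + 7/37)/(u² + 2u + 2)


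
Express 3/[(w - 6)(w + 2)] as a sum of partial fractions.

3/(w - 6)(w + 2) = A/(w - 6) + B/(w + 2). A = 3/(6 + 2) = 3/8, B = 3/(-2 - 6) = -3/8
Result: (3/8)/(w - 6) - (3/8)/(w + 2)


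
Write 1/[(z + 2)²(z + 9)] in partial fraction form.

Cover-up at z=-9: γ = 1/(-9 + 2)² = 1/49. Cover-up at z=-2: β = 1/(-2 + 9) = 1/7. Comparing z² coeff: α = -γ = -1/49
Result: (-1/49)/(z + 2) + (1/7)/(z + 2)² + (1/49)/(z + 9)


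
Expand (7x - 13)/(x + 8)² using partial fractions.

(7x - 13) = A(x + 8) + B. At x = -8: B = 7·(-8) - 13 = -69. Coeff of x: A = 7
Result: 7/(x + 8) - 69/(x + 8)²


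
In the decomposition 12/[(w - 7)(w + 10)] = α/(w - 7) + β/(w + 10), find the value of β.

Cover-up at w = -10: β = 12/(-10 - 7) = -12/17


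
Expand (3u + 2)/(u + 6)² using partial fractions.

(3u + 2) = P(u + 6) + Q. At u = -6: Q = 3·(-6) + 2 = -16. Coeff of u: P = 3
Result: 3/(u + 6) - 16/(u + 6)²


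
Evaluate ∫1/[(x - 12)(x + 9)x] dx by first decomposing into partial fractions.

Cover-up: α = 1/252, β = 1/189, γ = -1/108. Decomposition: (1/252)/(x - 12) + (1/189)/(x + 9) - (1/108)/x. Integrate each term: (1/252) ln|(x - 12)| + (1/189) ln|(x + 9)| - (1/108) ln|x| + C


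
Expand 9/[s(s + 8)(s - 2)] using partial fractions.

Using cover-up method: α = -9/16, β = 9/80, γ = 9/20
Result: (-9/16)/s + (9/80)/(s + 8) + (9/20)/(s - 2)


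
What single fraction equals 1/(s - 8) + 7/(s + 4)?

Common denominator (s - 8)(s + 4). Numerator: 1(s + 4) + 7(s - 8) = (s + 4) + (7s - 56) = 8s - 52
Result: (8s - 52)/[(s - 8)(s + 4)]


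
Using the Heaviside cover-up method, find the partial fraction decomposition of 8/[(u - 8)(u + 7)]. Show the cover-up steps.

Cover (u - 8): set u=8, get P = 8/(8 + 7) = 8/15. Cover (u + 7): set u=-7, get Q = 8/(-7 - 8) = -8/15.
Result: (8/15)/(u - 8) - (8/15)/(u + 7)


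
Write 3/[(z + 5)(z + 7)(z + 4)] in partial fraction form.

Using cover-up method: α = -3/2, β = 1/2, γ = 1
Result: (-3/2)/(z + 5) + (1/2)/(z + 7) + 1/(z + 4)


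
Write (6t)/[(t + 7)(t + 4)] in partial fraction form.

At t=-7: α = (6·(-7) + 0)/(-7 + 4) = 14. At t=-4: β = (6·(-4) + 0)/(-4 + 7) = -8
Result: 14/(t + 7) - 8/(t + 4)


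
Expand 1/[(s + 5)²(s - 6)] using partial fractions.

Cover-up at s=6: C = 1/(6 + 5)² = 1/121. Cover-up at s=-5: B = 1/(-5 - 6) = -1/11. Comparing s² coeff: A = -C = -1/121
Result: (-1/121)/(s + 5) - (1/11)/(s + 5)² + (1/121)/(s - 6)


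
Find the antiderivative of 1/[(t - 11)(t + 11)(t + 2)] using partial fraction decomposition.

Cover-up: P = 1/286, Q = 1/198, R = -1/117. Decomposition: (1/286)/(t - 11) + (1/198)/(t + 11) - (1/117)/(t + 2). Integrate each term: (1/286) ln|(t - 11)| + (1/198) ln|(t + 11)| - (1/117) ln|(t + 2)| + C


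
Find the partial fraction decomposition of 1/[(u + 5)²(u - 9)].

Cover-up at u=9: γ = 1/(9 + 5)² = 1/196. Cover-up at u=-5: β = 1/(-5 - 9) = -1/14. Comparing u² coeff: α = -γ = -1/196
Result: (-1/196)/(u + 5) - (1/14)/(u + 5)² + (1/196)/(u - 9)


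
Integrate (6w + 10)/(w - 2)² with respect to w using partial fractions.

Decompose: A = 6, B = 6·2 + 10 = 22, so (6w + 10)/(w - 2)² = 6/(w - 2) + 22/(w - 2)². Integrate: ∫ A/(w - 2) dw = 6 ln|(w - 2)|; ∫ B/(w - 2)² dw = -22/(w - 2). Sum: 6 ln|(w - 2)| - 22/(w - 2) + C


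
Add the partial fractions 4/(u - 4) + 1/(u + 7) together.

Common denominator (u - 4)(u + 7). Numerator: 4(u + 7) + 1(u - 4) = (4u + 28) + (u - 4) = 5u + 24
Result: (5u + 24)/[(u - 4)(u + 7)]


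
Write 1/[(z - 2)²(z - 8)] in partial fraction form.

Cover-up at z=8: R = 1/(8 - 2)² = 1/36. Cover-up at z=2: Q = 1/(2 - 8) = -1/6. Comparing z² coeff: P = -R = -1/36
Result: (-1/36)/(z - 2) - (1/6)/(z - 2)² + (1/36)/(z - 8)


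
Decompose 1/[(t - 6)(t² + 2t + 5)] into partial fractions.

Cover-up at t = 6: P = 1/(6² + 2·6 + 5) = 1/53. Then Q = -P = -1/53, R = -P·(2 + 6) = -8/53
Result: (1/53)/(t - 6) - ((1/53)t + 8/53)/(t² + 2t + 5)


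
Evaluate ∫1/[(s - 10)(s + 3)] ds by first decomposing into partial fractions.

Decompose: 1/[(s - 10)(s + 3)] = (1/13)/(s - 10) - (1/13)/(s + 3). Integrate each term: (1/13) ln|(s - 10)| - (1/13) ln|(s + 3)| + C


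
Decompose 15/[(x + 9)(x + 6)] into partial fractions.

15/(x + 9)(x + 6) = A/(x + 9) + B/(x + 6). A = 15/(-9 + 6) = -5, B = 15/(-6 + 9) = 5
Result: -5/(x + 9) + 5/(x + 6)


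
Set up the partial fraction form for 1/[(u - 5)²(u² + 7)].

Repeated linear + quadratic: A/(u - 5) + B/(u - 5)² + (Cu + D)/(u² + 7)


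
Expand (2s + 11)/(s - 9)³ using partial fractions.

(2s + 11) = A(s - 9)² + B(s - 9) + C. At s = 9: C = 2·9 + 11 = 29. Coefficients: A = 0, B = 2
Result: 2/(s - 9)² + 29/(s - 9)³


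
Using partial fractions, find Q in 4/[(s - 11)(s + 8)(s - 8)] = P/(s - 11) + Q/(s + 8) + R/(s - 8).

Cover-up at s = -8: Q = 4/[(-8 - 11)(-8 - 8)] = 4/[(-19)(-16)] = 4/304 = 1/76


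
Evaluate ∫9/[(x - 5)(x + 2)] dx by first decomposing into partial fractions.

Decompose: 9/[(x - 5)(x + 2)] = (9/7)/(x - 5) - (9/7)/(x + 2). Integrate each term: (9/7) ln|(x - 5)| - (9/7) ln|(x + 2)| + C


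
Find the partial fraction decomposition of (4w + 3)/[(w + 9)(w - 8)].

At w=-9: P = (4·(-9) + 3)/(-9 - 8) = 33/17. At w=8: Q = (4·8 + 3)/(8 + 9) = 35/17
Result: (33/17)/(w + 9) + (35/17)/(w - 8)


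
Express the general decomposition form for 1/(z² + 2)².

Repeated quadratic factor: (Az + B)/(z² + 2) + (Cz + D)/(z² + 2)²


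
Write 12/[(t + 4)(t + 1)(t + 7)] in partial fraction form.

Using cover-up method: A = -4/3, B = 2/3, C = 2/3
Result: (-4/3)/(t + 4) + (2/3)/(t + 1) + (2/3)/(t + 7)


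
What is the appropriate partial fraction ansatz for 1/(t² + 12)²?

Repeated quadratic factor: (Pt + Q)/(t² + 12) + (Rt + S)/(t² + 12)²


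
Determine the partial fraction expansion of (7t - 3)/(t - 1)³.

(7t - 3) = α(t - 1)² + β(t - 1) + γ. At t = 1: γ = 7·1 - 3 = 4. Coefficients: α = 0, β = 7
Result: 7/(t - 1)² + 4/(t - 1)³


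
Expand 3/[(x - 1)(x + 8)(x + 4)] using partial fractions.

Using cover-up method: A = 1/15, B = 1/12, C = -3/20
Result: (1/15)/(x - 1) + (1/12)/(x + 8) - (3/20)/(x + 4)


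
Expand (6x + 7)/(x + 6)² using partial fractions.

(6x + 7) = A(x + 6) + B. At x = -6: B = 6·(-6) + 7 = -29. Coeff of x: A = 6
Result: 6/(x + 6) - 29/(x + 6)²


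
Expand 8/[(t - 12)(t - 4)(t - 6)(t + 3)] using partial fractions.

Using Heaviside cover-up: (1/90)/(t - 12) + (1/14)/(t - 4) - (2/27)/(t - 6) - (8/945)/(t + 3)


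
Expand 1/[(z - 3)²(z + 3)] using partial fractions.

Cover-up at z=-3: C = 1/(-3 - 3)² = 1/36. Cover-up at z=3: B = 1/(3 + 3) = 1/6. Comparing z² coeff: A = -C = -1/36
Result: (-1/36)/(z - 3) + (1/6)/(z - 3)² + (1/36)/(z + 3)


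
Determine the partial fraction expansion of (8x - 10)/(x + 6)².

(8x - 10) = α(x + 6) + β. At x = -6: β = 8·(-6) - 10 = -58. Coeff of x: α = 8
Result: 8/(x + 6) - 58/(x + 6)²


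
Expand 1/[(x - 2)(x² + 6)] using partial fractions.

Cover-up at x = 2: A = 1/(2² + 6) = 1/10. Then B = -A = -1/10, C = -A·(0 + 2) = -1/5
Result: (1/10)/(x - 2) - ((1/10)x + 1/5)/(x² + 6)


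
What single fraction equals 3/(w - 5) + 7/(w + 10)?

Common denominator (w - 5)(w + 10). Numerator: 3(w + 10) + 7(w - 5) = (3w + 30) + (7w - 35) = 10w - 5
Result: (10w - 5)/[(w - 5)(w + 10)]


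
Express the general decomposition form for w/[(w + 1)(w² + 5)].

Linear + irreducible quadratic: A/(w + 1) + (Bw + C)/(w² + 5)


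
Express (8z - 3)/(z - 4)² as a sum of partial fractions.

(8z - 3) = A(z - 4) + B. At z = 4: B = 8·4 - 3 = 29. Coeff of z: A = 8
Result: 8/(z - 4) + 29/(z - 4)²


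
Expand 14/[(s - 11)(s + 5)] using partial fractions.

14/(s - 11)(s + 5) = P/(s - 11) + Q/(s + 5). P = 14/(11 + 5) = 7/8, Q = 14/(-5 - 11) = -7/8
Result: (7/8)/(s - 11) - (7/8)/(s + 5)


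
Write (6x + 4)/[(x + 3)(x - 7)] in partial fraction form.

At x=-3: P = (6·(-3) + 4)/(-3 - 7) = 7/5. At x=7: Q = (6·7 + 4)/(7 + 3) = 23/5
Result: (7/5)/(x + 3) + (23/5)/(x - 7)


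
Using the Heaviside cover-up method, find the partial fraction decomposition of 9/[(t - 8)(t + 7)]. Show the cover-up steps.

Cover (t - 8): set t=8, get P = 9/(8 + 7) = 3/5. Cover (t + 7): set t=-7, get Q = 9/(-7 - 8) = -3/5.
Result: (3/5)/(t - 8) - (3/5)/(t + 7)


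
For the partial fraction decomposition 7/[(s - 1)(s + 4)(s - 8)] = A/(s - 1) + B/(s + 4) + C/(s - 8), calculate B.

Cover-up at s = -4: B = 7/[(-4 - 1)(-4 - 8)] = 7/[(-5)(-12)] = 7/60


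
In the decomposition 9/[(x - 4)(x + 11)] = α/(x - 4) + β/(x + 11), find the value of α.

Cover-up at x = 4: α = 9/(4 + 11) = 9/15 = 3/5


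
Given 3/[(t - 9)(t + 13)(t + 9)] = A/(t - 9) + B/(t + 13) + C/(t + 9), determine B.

Cover-up at t = -13: B = 3/[(-13 - 9)(-13 + 9)] = 3/[(-22)(-4)] = 3/88


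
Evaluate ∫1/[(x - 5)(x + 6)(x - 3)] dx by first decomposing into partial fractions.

Cover-up: P = 1/22, Q = 1/99, R = -1/18. Decomposition: (1/22)/(x - 5) + (1/99)/(x + 6) - (1/18)/(x - 3). Integrate each term: (1/22) ln|(x - 5)| + (1/99) ln|(x + 6)| - (1/18) ln|(x - 3)| + C


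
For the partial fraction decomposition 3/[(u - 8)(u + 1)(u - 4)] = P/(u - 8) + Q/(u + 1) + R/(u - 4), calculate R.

Cover-up at u = 4: R = 3/[(4 - 8)(4 + 1)] = 3/[(-4)(5)] = -3/20


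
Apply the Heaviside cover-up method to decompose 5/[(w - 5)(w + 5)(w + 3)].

Cover (w - 5), w=5: P = 5/[(5 + 5)(5 + 3)] = 1/16. Cover (w + 5), w=-5: Q = 5/[(-5 - 5)(-5 + 3)] = 1/4. Cover (w + 3), w=-3: R = 5/[(-3 - 5)(-3 + 5)] = -5/16.
Result: (1/16)/(w - 5) + (1/4)/(w + 5) - (5/16)/(w + 3)


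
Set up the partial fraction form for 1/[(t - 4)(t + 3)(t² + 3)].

Two linear + quadratic: α/(t - 4) + β/(t + 3) + (γt + δ)/(t² + 3)


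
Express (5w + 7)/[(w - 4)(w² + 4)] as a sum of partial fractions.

At w=4: P = (5·4 + 7)/(4² + 4) = 27/20. Q = -P = -27/20, R = 5 - 4·P = -2/5
Result: (27/20)/(w - 4) - ((27/20)w + 2/5)/(w² + 4)


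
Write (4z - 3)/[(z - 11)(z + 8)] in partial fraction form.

At z=11: A = (4·11 - 3)/(11 + 8) = 41/19. At z=-8: B = (4·(-8) - 3)/(-8 - 11) = 35/19
Result: (41/19)/(z - 11) + (35/19)/(z + 8)


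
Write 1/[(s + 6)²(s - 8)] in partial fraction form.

Cover-up at s=8: R = 1/(8 + 6)² = 1/196. Cover-up at s=-6: Q = 1/(-6 - 8) = -1/14. Comparing s² coeff: P = -R = -1/196
Result: (-1/196)/(s + 6) - (1/14)/(s + 6)² + (1/196)/(s - 8)


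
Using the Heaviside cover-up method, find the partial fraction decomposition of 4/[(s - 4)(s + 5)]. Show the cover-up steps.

Cover (s - 4): set s=4, get A = 4/(4 + 5) = 4/9. Cover (s + 5): set s=-5, get B = 4/(-5 - 4) = -4/9.
Result: (4/9)/(s - 4) - (4/9)/(s + 5)


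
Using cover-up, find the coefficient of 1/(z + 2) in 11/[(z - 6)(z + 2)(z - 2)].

Cover (z + 2), set z=-2: 11/[(-2 - 6)(-2 - 2)] = 11/32


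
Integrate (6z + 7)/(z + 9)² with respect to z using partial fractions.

Decompose: P = 6, Q = 6·(-9) + 7 = -47, so (6z + 7)/(z + 9)² = 6/(z + 9) - 47/(z + 9)². Integrate: ∫ P/(z + 9) dz = 6 ln|(z + 9)|; ∫ Q/(z + 9)² dz = 47/(z + 9). Sum: 6 ln|(z + 9)| + 47/(z + 9) + C


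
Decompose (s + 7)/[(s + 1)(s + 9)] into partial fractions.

At s=-1: A = (1·(-1) + 7)/(-1 + 9) = 3/4. At s=-9: B = (1·(-9) + 7)/(-9 + 1) = 1/4
Result: (3/4)/(s + 1) + (1/4)/(s + 9)


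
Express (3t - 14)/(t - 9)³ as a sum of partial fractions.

(3t - 14) = A(t - 9)² + B(t - 9) + C. At t = 9: C = 3·9 - 14 = 13. Coefficients: A = 0, B = 3
Result: 3/(t - 9)² + 13/(t - 9)³


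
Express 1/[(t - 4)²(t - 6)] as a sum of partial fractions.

Cover-up at t=6: γ = 1/(6 - 4)² = 1/4. Cover-up at t=4: β = 1/(4 - 6) = -1/2. Comparing t² coeff: α = -γ = -1/4
Result: (-1/4)/(t - 4) - (1/2)/(t - 4)² + (1/4)/(t - 6)


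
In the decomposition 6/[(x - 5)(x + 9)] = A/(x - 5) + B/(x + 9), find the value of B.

Cover-up at x = -9: B = 6/(-9 - 5) = -6/14 = -3/7


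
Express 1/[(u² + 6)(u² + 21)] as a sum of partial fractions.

Coefficient matching gives P = R = 0, Q = 1/(21-6) = 1/15, S = -Q = -1/15
Result: (1/15)/(u² + 6) - (1/15)/(u² + 21)


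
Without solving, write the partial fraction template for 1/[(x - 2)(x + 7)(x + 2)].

Three distinct linear factors: P/(x - 2) + Q/(x + 7) + R/(x + 2)


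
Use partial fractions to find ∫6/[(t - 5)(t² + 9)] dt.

Cover-up at t=5: α = 6/(5²+9) = 3/17. Coeff matching: β = -3/17, γ = -15/17. Decomposition: (3/17)/(t - 5) - ((3/17)t + 15/17)/(t² + 9). Integrate: linear → ln, quadratic → (1/2)ln + arctan: (3/17) ln|(t - 5)| - (3/34) ln(t² + 9) - (5/17) arctan(t/3) + C


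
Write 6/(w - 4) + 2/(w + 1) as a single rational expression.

Common denominator (w - 4)(w + 1). Numerator: 6(w + 1) + 2(w - 4) = (6w + 6) + (2w - 8) = 8w - 2
Result: (8w - 2)/[(w - 4)(w + 1)]


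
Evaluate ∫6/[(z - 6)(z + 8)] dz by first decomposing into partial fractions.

Decompose: 6/[(z - 6)(z + 8)] = (3/7)/(z - 6) - (3/7)/(z + 8). Integrate each term: (3/7) ln|(z - 6)| - (3/7) ln|(z + 8)| + C


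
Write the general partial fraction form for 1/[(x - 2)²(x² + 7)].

Repeated linear + quadratic: α/(x - 2) + β/(x - 2)² + (γx + δ)/(x² + 7)


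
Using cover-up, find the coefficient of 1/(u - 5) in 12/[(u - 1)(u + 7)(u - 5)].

Cover (u - 5), set u=5: 12/[(5 - 1)(5 + 7)] = 1/4


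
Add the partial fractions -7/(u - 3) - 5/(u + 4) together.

Common denominator (u - 3)(u + 4). Numerator: -7(u + 4) - 5(u - 3) = (-7u - 28) - (5u - 15) = -12u - 13
Result: (-12u - 13)/[(u - 3)(u + 4)]


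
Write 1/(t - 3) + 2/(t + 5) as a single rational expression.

Common denominator (t - 3)(t + 5). Numerator: 1(t + 5) + 2(t - 3) = (t + 5) + (2t - 6) = 3t - 1
Result: (3t - 1)/[(t - 3)(t + 5)]


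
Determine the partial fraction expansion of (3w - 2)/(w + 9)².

(3w - 2) = A(w + 9) + B. At w = -9: B = 3·(-9) - 2 = -29. Coeff of w: A = 3
Result: 3/(w + 9) - 29/(w + 9)²


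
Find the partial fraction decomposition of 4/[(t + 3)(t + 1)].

4/(t + 3)(t + 1) = A/(t + 3) + B/(t + 1). A = 4/(-3 + 1) = -2, B = 4/(-1 + 3) = 2
Result: -2/(t + 3) + 2/(t + 1)


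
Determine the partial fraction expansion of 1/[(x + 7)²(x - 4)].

Cover-up at x=4: γ = 1/(4 + 7)² = 1/121. Cover-up at x=-7: β = 1/(-7 - 4) = -1/11. Comparing x² coeff: α = -γ = -1/121
Result: (-1/121)/(x + 7) - (1/11)/(x + 7)² + (1/121)/(x - 4)


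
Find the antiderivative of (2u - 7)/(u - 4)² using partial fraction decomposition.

Decompose: P = 2, Q = 2·4 - 7 = 1, so (2u - 7)/(u - 4)² = 2/(u - 4) + 1/(u - 4)². Integrate: ∫ P/(u - 4) du = 2 ln|(u - 4)|; ∫ Q/(u - 4)² du = -1/(u - 4). Sum: 2 ln|(u - 4)| - 1/(u - 4) + C


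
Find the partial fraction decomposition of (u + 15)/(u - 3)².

(u + 15) = A(u - 3) + B. At u = 3: B = 1·3 + 15 = 18. Coeff of u: A = 1
Result: 1/(u - 3) + 18/(u - 3)²


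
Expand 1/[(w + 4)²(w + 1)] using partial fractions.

Cover-up at w=-1: R = 1/(-1 + 4)² = 1/9. Cover-up at w=-4: Q = 1/(-4 + 1) = -1/3. Comparing w² coeff: P = -R = -1/9
Result: (-1/9)/(w + 4) - (1/3)/(w + 4)² + (1/9)/(w + 1)


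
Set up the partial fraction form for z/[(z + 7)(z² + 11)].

Linear + irreducible quadratic: α/(z + 7) + (βz + γ)/(z² + 11)


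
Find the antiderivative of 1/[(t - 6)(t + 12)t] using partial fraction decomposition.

Cover-up: α = 1/108, β = 1/216, γ = -1/72. Decomposition: (1/108)/(t - 6) + (1/216)/(t + 12) - (1/72)/t. Integrate each term: (1/108) ln|(t - 6)| + (1/216) ln|(t + 12)| - (1/72) ln|t| + C


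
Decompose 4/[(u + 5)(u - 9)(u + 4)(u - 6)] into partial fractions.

Using Heaviside cover-up: (-2/77)/(u + 5) + (2/273)/(u - 9) + (2/65)/(u + 4) - (2/165)/(u - 6)


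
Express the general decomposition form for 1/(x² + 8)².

Repeated quadratic factor: (Px + Q)/(x² + 8) + (Rx + S)/(x² + 8)²


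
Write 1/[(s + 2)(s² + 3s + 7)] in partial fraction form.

Cover-up at s = -2: P = 1/((-2)² + 3·(-2) + 7) = 1/5. Then Q = -P = -1/5, R = -P·(3 - 2) = -1/5
Result: (1/5)/(s + 2) - ((1/5)s + 1/5)/(s² + 3s + 7)


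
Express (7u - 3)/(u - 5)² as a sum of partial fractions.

(7u - 3) = α(u - 5) + β. At u = 5: β = 7·5 - 3 = 32. Coeff of u: α = 7
Result: 7/(u - 5) + 32/(u - 5)²


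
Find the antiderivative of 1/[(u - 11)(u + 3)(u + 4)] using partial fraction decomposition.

Cover-up: A = 1/210, B = -1/14, C = 1/15. Decomposition: (1/210)/(u - 11) - (1/14)/(u + 3) + (1/15)/(u + 4). Integrate each term: (1/210) ln|(u - 11)| - (1/14) ln|(u + 3)| + (1/15) ln|(u + 4)| + C


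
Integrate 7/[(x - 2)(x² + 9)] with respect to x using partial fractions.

Cover-up at x=2: A = 7/(2²+9) = 7/13. Coeff matching: B = -7/13, C = -14/13. Decomposition: (7/13)/(x - 2) - ((7/13)x + 14/13)/(x² + 9). Integrate: linear → ln, quadratic → (1/2)ln + arctan: (7/13) ln|(x - 2)| - (7/26) ln(x² + 9) - (14/39) arctan(x/3) + C


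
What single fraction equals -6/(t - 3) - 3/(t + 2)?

Common denominator (t - 3)(t + 2). Numerator: -6(t + 2) - 3(t - 3) = (-6t - 12) - (3t - 9) = -9t - 3
Result: (-9t - 3)/[(t - 3)(t + 2)]


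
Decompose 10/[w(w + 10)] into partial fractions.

10/w(w + 10) = P/w + Q/(w + 10). P = 10/(0 + 10) = 1, Q = 10/(-10 - 0) = -1
Result: 1/w - 1/(w + 10)


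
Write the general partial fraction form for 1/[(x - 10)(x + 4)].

Distinct linear factors: A/(x - 10) + B/(x + 4)


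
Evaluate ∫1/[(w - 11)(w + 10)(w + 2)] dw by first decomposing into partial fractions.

Cover-up: P = 1/273, Q = 1/168, R = -1/104. Decomposition: (1/273)/(w - 11) + (1/168)/(w + 10) - (1/104)/(w + 2). Integrate each term: (1/273) ln|(w - 11)| + (1/168) ln|(w + 10)| - (1/104) ln|(w + 2)| + C


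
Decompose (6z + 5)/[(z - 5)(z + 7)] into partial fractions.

At z=5: α = (6·5 + 5)/(5 + 7) = 35/12. At z=-7: β = (6·(-7) + 5)/(-7 - 5) = 37/12
Result: (35/12)/(z - 5) + (37/12)/(z + 7)


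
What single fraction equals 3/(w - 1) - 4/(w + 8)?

Common denominator (w - 1)(w + 8). Numerator: 3(w + 8) - 4(w - 1) = (3w + 24) - (4w - 4) = -w + 28
Result: (-w + 28)/[(w - 1)(w + 8)]


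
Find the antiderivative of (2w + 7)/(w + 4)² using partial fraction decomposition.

Decompose: A = 2, B = 2·(-4) + 7 = -1, so (2w + 7)/(w + 4)² = 2/(w + 4) - 1/(w + 4)². Integrate: ∫ A/(w + 4) dw = 2 ln|(w + 4)|; ∫ B/(w + 4)² dw = 1/(w + 4). Sum: 2 ln|(w + 4)| + 1/(w + 4) + C


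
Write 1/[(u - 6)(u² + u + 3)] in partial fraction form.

Cover-up at u = 6: P = 1/(6² + 1·6 + 3) = 1/45. Then Q = -P = -1/45, R = -P·(1 + 6) = -7/45
Result: (1/45)/(u - 6) - ((1/45)u + 7/45)/(u² + u + 3)


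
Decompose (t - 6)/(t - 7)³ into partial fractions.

(t - 6) = α(t - 7)² + β(t - 7) + γ. At t = 7: γ = 1·7 - 6 = 1. Coefficients: α = 0, β = 1
Result: 1/(t - 7)² + 1/(t - 7)³


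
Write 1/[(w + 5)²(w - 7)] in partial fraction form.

Cover-up at w=7: γ = 1/(7 + 5)² = 1/144. Cover-up at w=-5: β = 1/(-5 - 7) = -1/12. Comparing w² coeff: α = -γ = -1/144
Result: (-1/144)/(w + 5) - (1/12)/(w + 5)² + (1/144)/(w - 7)


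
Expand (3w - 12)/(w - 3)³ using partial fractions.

(3w - 12) = α(w - 3)² + β(w - 3) + γ. At w = 3: γ = 3·3 - 12 = -3. Coefficients: α = 0, β = 3
Result: 3/(w - 3)² - 3/(w - 3)³


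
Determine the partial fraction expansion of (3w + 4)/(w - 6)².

(3w + 4) = A(w - 6) + B. At w = 6: B = 3·6 + 4 = 22. Coeff of w: A = 3
Result: 3/(w - 6) + 22/(w - 6)²


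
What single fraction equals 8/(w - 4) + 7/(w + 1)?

Common denominator (w - 4)(w + 1). Numerator: 8(w + 1) + 7(w - 4) = (8w + 8) + (7w - 28) = 15w - 20
Result: (15w - 20)/[(w - 4)(w + 1)]
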